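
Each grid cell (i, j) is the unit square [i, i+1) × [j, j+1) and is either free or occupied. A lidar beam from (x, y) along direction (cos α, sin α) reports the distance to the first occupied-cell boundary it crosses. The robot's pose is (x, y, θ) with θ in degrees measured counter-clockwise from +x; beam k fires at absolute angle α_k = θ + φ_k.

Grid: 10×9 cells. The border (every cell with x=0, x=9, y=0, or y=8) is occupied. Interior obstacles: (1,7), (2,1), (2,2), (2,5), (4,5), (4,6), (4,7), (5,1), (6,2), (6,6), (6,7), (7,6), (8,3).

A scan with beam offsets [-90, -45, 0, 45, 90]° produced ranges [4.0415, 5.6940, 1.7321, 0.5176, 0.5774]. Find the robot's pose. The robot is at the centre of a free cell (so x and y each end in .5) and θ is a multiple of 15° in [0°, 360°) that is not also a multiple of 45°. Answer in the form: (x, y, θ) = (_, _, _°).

Candidates: 43 free-cell centres × 16 headings = 688 poses. Raycast each; keep the one whose scan matches to 4 dp.
  (4.5, 2.5, 285°): beam 1 = 1.5529 ≠ 4.0415 ✗
  (2.5, 7.5, 285°): beam 1 = 0.5176 ≠ 4.0415 ✗
  (5.5, 5.5, 165°): beam 1 = 1.9319 ≠ 4.0415 ✗
  (8.5, 7.5, 75°): beam 1 = 0.5176 ≠ 4.0415 ✗
  …
  (2.5, 4.5, 30°): r_1=4.0415, r_2=5.6940, r_3=1.7321, r_4=0.5176, r_5=0.5774 — all match ✓
Only this pose fits every beam.

(x, y, θ) = (2.5, 4.5, 30°)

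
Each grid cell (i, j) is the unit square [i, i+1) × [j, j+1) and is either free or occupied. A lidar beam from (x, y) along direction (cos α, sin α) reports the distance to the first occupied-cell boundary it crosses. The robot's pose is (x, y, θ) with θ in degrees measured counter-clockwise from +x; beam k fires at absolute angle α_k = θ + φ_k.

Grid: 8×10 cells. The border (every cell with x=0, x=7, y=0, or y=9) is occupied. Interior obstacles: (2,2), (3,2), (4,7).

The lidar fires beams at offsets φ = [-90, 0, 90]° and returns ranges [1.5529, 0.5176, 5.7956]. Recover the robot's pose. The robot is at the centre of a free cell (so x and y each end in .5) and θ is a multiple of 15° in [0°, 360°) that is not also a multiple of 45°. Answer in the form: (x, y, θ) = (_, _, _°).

(x, y, θ) = (5.5, 7.5, 195°)

Candidates: 45 free-cell centres × 16 headings = 720 poses. Raycast each; keep the one whose scan matches to 4 dp.
  (3.5, 6.5, 285°): beam 1 = 2.5882 ≠ 1.5529 ✗
  (6.5, 4.5, 240°): beam 1 = 6.3509 ≠ 1.5529 ✗
  (2.5, 8.5, 150°): beam 1 = 0.5774 ≠ 1.5529 ✗
  …
  (5.5, 7.5, 195°): r_1=1.5529, r_2=0.5176, r_3=5.7956 — all match ✓
Only this pose fits every beam.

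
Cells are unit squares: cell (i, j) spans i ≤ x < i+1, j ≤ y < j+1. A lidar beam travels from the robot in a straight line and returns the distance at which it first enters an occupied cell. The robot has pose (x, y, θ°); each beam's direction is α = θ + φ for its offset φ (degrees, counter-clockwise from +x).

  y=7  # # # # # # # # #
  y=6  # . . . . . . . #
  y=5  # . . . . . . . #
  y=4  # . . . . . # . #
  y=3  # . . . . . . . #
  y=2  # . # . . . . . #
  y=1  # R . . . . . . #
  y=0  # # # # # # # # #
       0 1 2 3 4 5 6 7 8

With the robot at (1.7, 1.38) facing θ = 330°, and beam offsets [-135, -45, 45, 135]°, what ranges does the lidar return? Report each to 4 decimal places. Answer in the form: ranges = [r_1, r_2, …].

beam 1: φ=-135°, α=195°
  cosα=-0.9659 sinα=-0.2588 | (1,1) | tMaxX 0.7247 tMaxY 1.4682 | tΔX 1.0353 tΔY 3.8637
    t=0.7247 [x] (0,1) — stop
  → r_1 = 0.7247
beam 2: φ=-45°, α=285°
  cosα=0.2588 sinα=-0.9659 | (1,1) | tMaxX 1.1591 tMaxY 0.3934 | tΔX 3.8637 tΔY 1.0353
    t=0.3934 [y] (1,0) — stop
  → r_2 = 0.3934
beam 3: φ=45°, α=15°
  cosα=0.9659 sinα=0.2588 | (1,1) | tMaxX 0.3106 tMaxY 2.3955 | tΔX 1.0353 tΔY 3.8637
    t=0.3106 [x] (2,1)
    t=1.3459 [x] (3,1)
    t=2.3811 [x] (4,1)
    t=2.3955 [y] (4,2)
    t=3.4164 [x] (5,2)
    t=4.4517 [x] (6,2)
    t=5.4870 [x] (7,2)
    t=6.2592 [y] (7,3)
    t=6.5222 [x] (8,3) — stop
  → r_3 = 6.5222
beam 4: φ=135°, α=105°
  cosα=-0.2588 sinα=0.9659 | (1,1) | tMaxX 2.7046 tMaxY 0.6419 | tΔX 3.8637 tΔY 1.0353
    t=0.6419 [y] (1,2)
    t=1.6771 [y] (1,3)
    t=2.7046 [x] (0,3) — stop
  → r_4 = 2.7046

ranges = [0.7247, 0.3934, 6.5222, 2.7046]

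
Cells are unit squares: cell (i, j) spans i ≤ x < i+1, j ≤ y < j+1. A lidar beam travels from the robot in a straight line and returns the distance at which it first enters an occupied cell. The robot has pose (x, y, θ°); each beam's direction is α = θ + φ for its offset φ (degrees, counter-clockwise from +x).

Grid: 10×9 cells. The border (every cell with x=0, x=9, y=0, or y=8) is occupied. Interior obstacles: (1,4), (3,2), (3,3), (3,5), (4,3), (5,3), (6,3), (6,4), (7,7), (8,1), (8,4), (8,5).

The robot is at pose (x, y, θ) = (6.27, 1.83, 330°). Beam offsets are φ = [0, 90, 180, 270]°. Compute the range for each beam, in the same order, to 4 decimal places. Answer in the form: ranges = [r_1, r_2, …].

beam 1: φ=0°, α=330°
  cosα=0.8660 sinα=-0.5000 | (6,1) | tMaxX 0.8429 tMaxY 1.6600 | tΔX 1.1547 tΔY 2.0000
    t=0.8429 [x] (7,1)
    t=1.6600 [y] (7,0) — stop
  → r_1 = 1.6600
beam 2: φ=90°, α=60°
  cosα=0.5000 sinα=0.8660 | (6,1) | tMaxX 1.4600 tMaxY 0.1963 | tΔX 2.0000 tΔY 1.1547
    t=0.1963 [y] (6,2)
    t=1.3510 [y] (6,3) — stop
  → r_2 = 1.3510
beam 3: φ=180°, α=150°
  cosα=-0.8660 sinα=0.5000 | (6,1) | tMaxX 0.3118 tMaxY 0.3400 | tΔX 1.1547 tΔY 2.0000
    t=0.3118 [x] (5,1)
    t=0.3400 [y] (5,2)
    t=1.4665 [x] (4,2)
    t=2.3400 [y] (4,3) — stop
  → r_3 = 2.3400
beam 4: φ=270°, α=240°
  cosα=-0.5000 sinα=-0.8660 | (6,1) | tMaxX 0.5400 tMaxY 0.9584 | tΔX 2.0000 tΔY 1.1547
    t=0.5400 [x] (5,1)
    t=0.9584 [y] (5,0) — stop
  → r_4 = 0.9584

ranges = [1.6600, 1.3510, 2.3400, 0.9584]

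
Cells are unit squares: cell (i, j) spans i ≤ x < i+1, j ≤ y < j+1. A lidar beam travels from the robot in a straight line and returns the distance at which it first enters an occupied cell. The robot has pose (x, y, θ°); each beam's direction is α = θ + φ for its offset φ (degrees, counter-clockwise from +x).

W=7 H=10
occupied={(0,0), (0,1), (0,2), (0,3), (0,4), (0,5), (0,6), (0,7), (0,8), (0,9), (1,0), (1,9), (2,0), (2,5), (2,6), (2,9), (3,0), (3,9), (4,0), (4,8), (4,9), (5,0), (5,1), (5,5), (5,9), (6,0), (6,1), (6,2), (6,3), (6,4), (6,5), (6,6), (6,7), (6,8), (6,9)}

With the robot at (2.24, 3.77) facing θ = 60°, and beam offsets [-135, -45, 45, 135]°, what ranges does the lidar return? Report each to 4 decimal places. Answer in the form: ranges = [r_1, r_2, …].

beam 1: φ=-135°, α=285°
  cosα=0.2588 sinα=-0.9659 | (2,3) | tMaxX 2.9364 tMaxY 0.7972 | tΔX 3.8637 tΔY 1.0353
    t=0.7972 [y] (2,2)
    t=1.8324 [y] (2,1)
    t=2.8677 [y] (2,0) — stop
  → r_1 = 2.8677
beam 2: φ=-45°, α=15°
  cosα=0.9659 sinα=0.2588 | (2,3) | tMaxX 0.7868 tMaxY 0.8887 | tΔX 1.0353 tΔY 3.8637
    t=0.7868 [x] (3,3)
    t=0.8887 [y] (3,4)
    t=1.8221 [x] (4,4)
    t=2.8574 [x] (5,4)
    t=3.8926 [x] (6,4) — stop
  → r_2 = 3.8926
beam 3: φ=45°, α=105°
  cosα=-0.2588 sinα=0.9659 | (2,3) | tMaxX 0.9273 tMaxY 0.2381 | tΔX 3.8637 tΔY 1.0353
    t=0.2381 [y] (2,4)
    t=0.9273 [x] (1,4)
    t=1.2734 [y] (1,5)
    t=2.3087 [y] (1,6)
    t=3.3439 [y] (1,7)
    t=4.3792 [y] (1,8)
    t=4.7910 [x] (0,8) — stop
  → r_3 = 4.7910
beam 4: φ=135°, α=195°
  cosα=-0.9659 sinα=-0.2588 | (2,3) | tMaxX 0.2485 tMaxY 2.9751 | tΔX 1.0353 tΔY 3.8637
    t=0.2485 [x] (1,3)
    t=1.2837 [x] (0,3) — stop
  → r_4 = 1.2837

ranges = [2.8677, 3.8926, 4.7910, 1.2837]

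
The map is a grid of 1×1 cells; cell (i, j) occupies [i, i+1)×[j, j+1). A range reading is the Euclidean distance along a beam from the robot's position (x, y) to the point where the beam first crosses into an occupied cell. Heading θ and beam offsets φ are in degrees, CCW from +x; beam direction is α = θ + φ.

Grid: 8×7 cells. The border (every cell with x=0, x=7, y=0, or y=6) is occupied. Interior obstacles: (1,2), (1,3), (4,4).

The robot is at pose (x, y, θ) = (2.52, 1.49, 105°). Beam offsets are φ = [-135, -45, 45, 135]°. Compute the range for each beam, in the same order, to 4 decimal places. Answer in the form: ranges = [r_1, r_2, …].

beam 1: φ=-135°, α=330°
  direction (0.8660, -0.5000); cell (2,1); t to first gridline: x 0.5543, y 0.9800 (then +1.1547 / +2.0000)
    (3,1) via x @ 0.5543
    (3,0) via y @ 0.9800  # hit
  → r_1 = 0.9800
beam 2: φ=-45°, α=60°
  direction (0.5000, 0.8660); cell (2,1); t to first gridline: x 0.9600, y 0.5889 (then +2.0000 / +1.1547)
    (2,2) via y @ 0.5889
    (3,2) via x @ 0.9600
    (3,3) via y @ 1.7436
    (3,4) via y @ 2.8983
    (4,4) via x @ 2.9600  # hit
  → r_2 = 2.9600
beam 3: φ=45°, α=150°
  direction (-0.8660, 0.5000); cell (2,1); t to first gridline: x 0.6004, y 1.0200 (then +1.1547 / +2.0000)
    (1,1) via x @ 0.6004
    (1,2) via y @ 1.0200  # hit
  → r_3 = 1.0200
beam 4: φ=135°, α=240°
  direction (-0.5000, -0.8660); cell (2,1); t to first gridline: x 1.0400, y 0.5658 (then +2.0000 / +1.1547)
    (2,0) via y @ 0.5658  # hit
  → r_4 = 0.5658

ranges = [0.9800, 2.9600, 1.0200, 0.5658]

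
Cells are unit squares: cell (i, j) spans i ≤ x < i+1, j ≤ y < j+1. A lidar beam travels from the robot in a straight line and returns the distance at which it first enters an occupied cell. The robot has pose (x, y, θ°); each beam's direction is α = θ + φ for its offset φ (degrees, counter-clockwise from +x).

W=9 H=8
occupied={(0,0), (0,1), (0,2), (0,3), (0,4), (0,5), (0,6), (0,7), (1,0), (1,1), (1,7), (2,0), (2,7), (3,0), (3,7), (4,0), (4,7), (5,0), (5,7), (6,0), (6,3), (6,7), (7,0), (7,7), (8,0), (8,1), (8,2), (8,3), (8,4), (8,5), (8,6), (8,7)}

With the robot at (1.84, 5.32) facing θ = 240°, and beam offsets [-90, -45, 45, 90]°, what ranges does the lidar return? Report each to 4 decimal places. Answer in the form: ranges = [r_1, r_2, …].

ranges = [0.9699, 0.8696, 4.4724, 7.1130]

beam 1: φ=-90°, α=150°
  d=(-0.8660,0.5000)  start (1,5)  tX=0.9699 tY=1.3600  stride 1/|dx|=1.1547 1/|dy|=2.0000
    cross x-line → (0,5), t=0.9699 (wall)
  → r_1 = 0.9699
beam 2: φ=-45°, α=195°
  d=(-0.9659,-0.2588)  start (1,5)  tX=0.8696 tY=1.2364  stride 1/|dx|=1.0353 1/|dy|=3.8637
    cross x-line → (0,5), t=0.8696 (wall)
  → r_2 = 0.8696
beam 3: φ=45°, α=285°
  d=(0.2588,-0.9659)  start (1,5)  tX=0.6182 tY=0.3313  stride 1/|dx|=3.8637 1/|dy|=1.0353
    cross y-line → (1,4), t=0.3313
    cross x-line → (2,4), t=0.6182
    cross y-line → (2,3), t=1.3666
    cross y-line → (2,2), t=2.4018
    cross y-line → (2,1), t=3.4371
    cross y-line → (2,0), t=4.4724 (wall)
  → r_3 = 4.4724
beam 4: φ=90°, α=330°
  d=(0.8660,-0.5000)  start (1,5)  tX=0.1848 tY=0.6400  stride 1/|dx|=1.1547 1/|dy|=2.0000
    cross x-line → (2,5), t=0.1848
    cross y-line → (2,4), t=0.6400
    cross x-line → (3,4), t=1.3395
    cross x-line → (4,4), t=2.4942
    cross y-line → (4,3), t=2.6400
    cross x-line → (5,3), t=3.6489
    cross y-line → (5,2), t=4.6400
    cross x-line → (6,2), t=4.8036
    cross x-line → (7,2), t=5.9583
    cross y-line → (7,1), t=6.6400
    cross x-line → (8,1), t=7.1130 (wall)
  → r_4 = 7.1130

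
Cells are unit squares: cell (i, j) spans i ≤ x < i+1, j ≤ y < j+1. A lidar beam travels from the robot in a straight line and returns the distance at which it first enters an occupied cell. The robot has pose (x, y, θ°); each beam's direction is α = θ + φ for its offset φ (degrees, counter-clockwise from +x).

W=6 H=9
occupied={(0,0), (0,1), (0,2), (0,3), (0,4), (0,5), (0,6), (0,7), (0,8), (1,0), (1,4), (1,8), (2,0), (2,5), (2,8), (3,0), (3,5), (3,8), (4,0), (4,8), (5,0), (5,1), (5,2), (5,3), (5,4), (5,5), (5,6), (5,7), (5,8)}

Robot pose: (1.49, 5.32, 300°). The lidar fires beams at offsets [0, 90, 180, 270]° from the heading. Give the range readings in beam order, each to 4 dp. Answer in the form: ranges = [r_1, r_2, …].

ranges = [0.3695, 0.5889, 0.9800, 0.5658]

beam 1: φ=0°, α=300°
  cosα=0.5000 sinα=-0.8660 | (1,5) | tMaxX 1.0200 tMaxY 0.3695 | tΔX 2.0000 tΔY 1.1547
    t=0.3695 [y] (1,4) — stop
  → r_1 = 0.3695
beam 2: φ=90°, α=30°
  cosα=0.8660 sinα=0.5000 | (1,5) | tMaxX 0.5889 tMaxY 1.3600 | tΔX 1.1547 tΔY 2.0000
    t=0.5889 [x] (2,5) — stop
  → r_2 = 0.5889
beam 3: φ=180°, α=120°
  cosα=-0.5000 sinα=0.8660 | (1,5) | tMaxX 0.9800 tMaxY 0.7852 | tΔX 2.0000 tΔY 1.1547
    t=0.7852 [y] (1,6)
    t=0.9800 [x] (0,6) — stop
  → r_3 = 0.9800
beam 4: φ=270°, α=210°
  cosα=-0.8660 sinα=-0.5000 | (1,5) | tMaxX 0.5658 tMaxY 0.6400 | tΔX 1.1547 tΔY 2.0000
    t=0.5658 [x] (0,5) — stop
  → r_4 = 0.5658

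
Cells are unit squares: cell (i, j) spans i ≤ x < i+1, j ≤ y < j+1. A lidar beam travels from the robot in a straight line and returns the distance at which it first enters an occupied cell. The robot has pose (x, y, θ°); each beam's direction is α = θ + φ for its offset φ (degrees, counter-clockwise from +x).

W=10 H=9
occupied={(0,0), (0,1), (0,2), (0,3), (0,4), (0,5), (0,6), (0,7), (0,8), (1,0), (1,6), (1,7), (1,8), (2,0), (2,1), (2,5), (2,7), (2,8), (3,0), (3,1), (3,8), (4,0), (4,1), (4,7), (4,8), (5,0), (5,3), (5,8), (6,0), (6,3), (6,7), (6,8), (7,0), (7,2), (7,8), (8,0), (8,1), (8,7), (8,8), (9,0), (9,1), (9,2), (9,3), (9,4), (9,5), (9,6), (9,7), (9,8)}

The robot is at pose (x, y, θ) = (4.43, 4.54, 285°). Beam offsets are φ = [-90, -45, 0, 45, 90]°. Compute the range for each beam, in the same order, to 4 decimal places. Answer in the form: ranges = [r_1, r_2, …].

ranges = [3.5510, 2.9329, 3.6649, 1.0800, 4.7312]

beam 1: φ=-90°, α=195°
  direction (-0.9659, -0.2588); cell (4,4); t to first gridline: x 0.4452, y 2.0864 (then +1.0353 / +3.8637)
    (3,4) via x @ 0.4452
    (2,4) via x @ 1.4804
    (2,3) via y @ 2.0864
    (1,3) via x @ 2.5157
    (0,3) via x @ 3.5510  # hit
  → r_1 = 3.5510
beam 2: φ=-45°, α=240°
  direction (-0.5000, -0.8660); cell (4,4); t to first gridline: x 0.8600, y 0.6235 (then +2.0000 / +1.1547)
    (4,3) via y @ 0.6235
    (3,3) via x @ 0.8600
    (3,2) via y @ 1.7782
    (2,2) via x @ 2.8600
    (2,1) via y @ 2.9329  # hit
  → r_2 = 2.9329
beam 3: φ=0°, α=285°
  direction (0.2588, -0.9659); cell (4,4); t to first gridline: x 2.2023, y 0.5590 (then +3.8637 / +1.0353)
    (4,3) via y @ 0.5590
    (4,2) via y @ 1.5943
    (5,2) via x @ 2.2023
    (5,1) via y @ 2.6296
    (5,0) via y @ 3.6649  # hit
  → r_3 = 3.6649
beam 4: φ=45°, α=330°
  direction (0.8660, -0.5000); cell (4,4); t to first gridline: x 0.6582, y 1.0800 (then +1.1547 / +2.0000)
    (5,4) via x @ 0.6582
    (5,3) via y @ 1.0800  # hit
  → r_4 = 1.0800
beam 5: φ=90°, α=15°
  direction (0.9659, 0.2588); cell (4,4); t to first gridline: x 0.5901, y 1.7773 (then +1.0353 / +3.8637)
    (5,4) via x @ 0.5901
    (6,4) via x @ 1.6254
    (6,5) via y @ 1.7773
    (7,5) via x @ 2.6607
    (8,5) via x @ 3.6959
    (9,5) via x @ 4.7312  # hit
  → r_5 = 4.7312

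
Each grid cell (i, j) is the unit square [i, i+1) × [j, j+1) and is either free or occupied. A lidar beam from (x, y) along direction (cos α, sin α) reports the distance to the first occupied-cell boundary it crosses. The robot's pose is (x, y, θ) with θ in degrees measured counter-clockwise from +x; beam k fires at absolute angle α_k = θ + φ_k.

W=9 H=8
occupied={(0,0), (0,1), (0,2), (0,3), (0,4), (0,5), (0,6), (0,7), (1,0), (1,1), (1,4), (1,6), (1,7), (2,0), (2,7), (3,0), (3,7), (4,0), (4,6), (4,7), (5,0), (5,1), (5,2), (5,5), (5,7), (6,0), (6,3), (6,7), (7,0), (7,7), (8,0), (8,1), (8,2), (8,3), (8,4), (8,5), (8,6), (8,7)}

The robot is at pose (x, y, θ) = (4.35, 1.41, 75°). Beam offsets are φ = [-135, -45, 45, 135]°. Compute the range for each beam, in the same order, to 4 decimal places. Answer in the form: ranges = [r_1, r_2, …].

ranges = [0.4734, 0.7506, 5.3001, 0.8200]

beam 1: φ=-135°, α=300°
  direction (0.5000, -0.8660); cell (4,1); t to first gridline: x 1.3000, y 0.4734 (then +2.0000 / +1.1547)
    (4,0) via y @ 0.4734  # hit
  → r_1 = 0.4734
beam 2: φ=-45°, α=30°
  direction (0.8660, 0.5000); cell (4,1); t to first gridline: x 0.7506, y 1.1800 (then +1.1547 / +2.0000)
    (5,1) via x @ 0.7506  # hit
  → r_2 = 0.7506
beam 3: φ=45°, α=120°
  direction (-0.5000, 0.8660); cell (4,1); t to first gridline: x 0.7000, y 0.6813 (then +2.0000 / +1.1547)
    (4,2) via y @ 0.6813
    (3,2) via x @ 0.7000
    (3,3) via y @ 1.8360
    (2,3) via x @ 2.7000
    (2,4) via y @ 2.9907
    (2,5) via y @ 4.1454
    (1,5) via x @ 4.7000
    (1,6) via y @ 5.3001  # hit
  → r_3 = 5.3001
beam 4: φ=135°, α=210°
  direction (-0.8660, -0.5000); cell (4,1); t to first gridline: x 0.4041, y 0.8200 (then +1.1547 / +2.0000)
    (3,1) via x @ 0.4041
    (3,0) via y @ 0.8200  # hit
  → r_4 = 0.8200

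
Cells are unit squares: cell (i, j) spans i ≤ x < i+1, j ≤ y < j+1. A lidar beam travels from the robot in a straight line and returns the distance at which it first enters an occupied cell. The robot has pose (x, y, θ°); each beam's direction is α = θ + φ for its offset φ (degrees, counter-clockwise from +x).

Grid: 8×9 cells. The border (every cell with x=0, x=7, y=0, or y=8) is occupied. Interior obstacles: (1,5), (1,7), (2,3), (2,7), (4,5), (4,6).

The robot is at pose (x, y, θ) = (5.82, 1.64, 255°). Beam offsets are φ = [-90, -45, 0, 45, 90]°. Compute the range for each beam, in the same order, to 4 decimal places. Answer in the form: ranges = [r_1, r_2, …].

beam 1: φ=-90°, α=165°
  d=(-0.9659,0.2588)  start (5,1)  tX=0.8489 tY=1.3909  stride 1/|dx|=1.0353 1/|dy|=3.8637
    cross x-line → (4,1), t=0.8489
    cross y-line → (4,2), t=1.3909
    cross x-line → (3,2), t=1.8842
    cross x-line → (2,2), t=2.9195
    cross x-line → (1,2), t=3.9548
    cross x-line → (0,2), t=4.9900 (wall)
  → r_1 = 4.9900
beam 2: φ=-45°, α=210°
  d=(-0.8660,-0.5000)  start (5,1)  tX=0.9469 tY=1.2800  stride 1/|dx|=1.1547 1/|dy|=2.0000
    cross x-line → (4,1), t=0.9469
    cross y-line → (4,0), t=1.2800 (wall)
  → r_2 = 1.2800
beam 3: φ=0°, α=255°
  d=(-0.2588,-0.9659)  start (5,1)  tX=3.1682 tY=0.6626  stride 1/|dx|=3.8637 1/|dy|=1.0353
    cross y-line → (5,0), t=0.6626 (wall)
  → r_3 = 0.6626
beam 4: φ=45°, α=300°
  d=(0.5000,-0.8660)  start (5,1)  tX=0.3600 tY=0.7390  stride 1/|dx|=2.0000 1/|dy|=1.1547
    cross x-line → (6,1), t=0.3600
    cross y-line → (6,0), t=0.7390 (wall)
  → r_4 = 0.7390
beam 5: φ=90°, α=345°
  d=(0.9659,-0.2588)  start (5,1)  tX=0.1863 tY=2.4728  stride 1/|dx|=1.0353 1/|dy|=3.8637
    cross x-line → (6,1), t=0.1863
    cross x-line → (7,1), t=1.2216 (wall)
  → r_5 = 1.2216

ranges = [4.9900, 1.2800, 0.6626, 0.7390, 1.2216]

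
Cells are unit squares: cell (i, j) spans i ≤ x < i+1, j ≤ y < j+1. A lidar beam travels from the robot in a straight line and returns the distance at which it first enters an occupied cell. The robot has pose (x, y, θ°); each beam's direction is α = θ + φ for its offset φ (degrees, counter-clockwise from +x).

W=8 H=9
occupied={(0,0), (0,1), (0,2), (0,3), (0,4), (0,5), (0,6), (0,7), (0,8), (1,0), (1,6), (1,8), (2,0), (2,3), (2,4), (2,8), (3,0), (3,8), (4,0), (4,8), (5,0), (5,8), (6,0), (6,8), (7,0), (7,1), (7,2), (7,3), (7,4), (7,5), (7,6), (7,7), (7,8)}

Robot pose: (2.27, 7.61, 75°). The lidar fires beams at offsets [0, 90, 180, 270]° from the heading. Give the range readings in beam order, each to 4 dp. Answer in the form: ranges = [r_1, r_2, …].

ranges = [0.4038, 1.3148, 1.0432, 4.8969]

beam 1: φ=0°, α=75°
  d=(0.2588,0.9659)  start (2,7)  tX=2.8205 tY=0.4038  stride 1/|dx|=3.8637 1/|dy|=1.0353
    cross y-line → (2,8), t=0.4038 (wall)
  → r_1 = 0.4038
beam 2: φ=90°, α=165°
  d=(-0.9659,0.2588)  start (2,7)  tX=0.2795 tY=1.5068  stride 1/|dx|=1.0353 1/|dy|=3.8637
    cross x-line → (1,7), t=0.2795
    cross x-line → (0,7), t=1.3148 (wall)
  → r_2 = 1.3148
beam 3: φ=180°, α=255°
  d=(-0.2588,-0.9659)  start (2,7)  tX=1.0432 tY=0.6315  stride 1/|dx|=3.8637 1/|dy|=1.0353
    cross y-line → (2,6), t=0.6315
    cross x-line → (1,6), t=1.0432 (wall)
  → r_3 = 1.0432
beam 4: φ=270°, α=345°
  d=(0.9659,-0.2588)  start (2,7)  tX=0.7558 tY=2.3569  stride 1/|dx|=1.0353 1/|dy|=3.8637
    cross x-line → (3,7), t=0.7558
    cross x-line → (4,7), t=1.7910
    cross y-line → (4,6), t=2.3569
    cross x-line → (5,6), t=2.8263
    cross x-line → (6,6), t=3.8616
    cross x-line → (7,6), t=4.8969 (wall)
  → r_4 = 4.8969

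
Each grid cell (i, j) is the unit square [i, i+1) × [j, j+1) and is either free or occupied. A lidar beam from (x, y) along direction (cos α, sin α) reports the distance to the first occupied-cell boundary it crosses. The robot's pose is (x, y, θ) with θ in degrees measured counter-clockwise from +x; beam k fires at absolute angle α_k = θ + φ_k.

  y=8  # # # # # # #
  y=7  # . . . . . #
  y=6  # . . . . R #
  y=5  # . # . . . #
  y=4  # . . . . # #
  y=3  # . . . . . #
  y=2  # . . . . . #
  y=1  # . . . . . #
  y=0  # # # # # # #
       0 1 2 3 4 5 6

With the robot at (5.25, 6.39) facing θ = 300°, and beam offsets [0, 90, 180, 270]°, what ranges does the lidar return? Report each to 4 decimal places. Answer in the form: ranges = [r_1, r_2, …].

ranges = [1.5000, 0.8660, 1.8591, 2.5981]

beam 1: φ=0°, α=300°
  cosα=0.5000 sinα=-0.8660 | (5,6) | tMaxX 1.5000 tMaxY 0.4503 | tΔX 2.0000 tΔY 1.1547
    t=0.4503 [y] (5,5)
    t=1.5000 [x] (6,5) — stop
  → r_1 = 1.5000
beam 2: φ=90°, α=30°
  cosα=0.8660 sinα=0.5000 | (5,6) | tMaxX 0.8660 tMaxY 1.2200 | tΔX 1.1547 tΔY 2.0000
    t=0.8660 [x] (6,6) — stop
  → r_2 = 0.8660
beam 3: φ=180°, α=120°
  cosα=-0.5000 sinα=0.8660 | (5,6) | tMaxX 0.5000 tMaxY 0.7044 | tΔX 2.0000 tΔY 1.1547
    t=0.5000 [x] (4,6)
    t=0.7044 [y] (4,7)
    t=1.8591 [y] (4,8) — stop
  → r_3 = 1.8591
beam 4: φ=270°, α=210°
  cosα=-0.8660 sinα=-0.5000 | (5,6) | tMaxX 0.2887 tMaxY 0.7800 | tΔX 1.1547 tΔY 2.0000
    t=0.2887 [x] (4,6)
    t=0.7800 [y] (4,5)
    t=1.4434 [x] (3,5)
    t=2.5981 [x] (2,5) — stop
  → r_4 = 2.5981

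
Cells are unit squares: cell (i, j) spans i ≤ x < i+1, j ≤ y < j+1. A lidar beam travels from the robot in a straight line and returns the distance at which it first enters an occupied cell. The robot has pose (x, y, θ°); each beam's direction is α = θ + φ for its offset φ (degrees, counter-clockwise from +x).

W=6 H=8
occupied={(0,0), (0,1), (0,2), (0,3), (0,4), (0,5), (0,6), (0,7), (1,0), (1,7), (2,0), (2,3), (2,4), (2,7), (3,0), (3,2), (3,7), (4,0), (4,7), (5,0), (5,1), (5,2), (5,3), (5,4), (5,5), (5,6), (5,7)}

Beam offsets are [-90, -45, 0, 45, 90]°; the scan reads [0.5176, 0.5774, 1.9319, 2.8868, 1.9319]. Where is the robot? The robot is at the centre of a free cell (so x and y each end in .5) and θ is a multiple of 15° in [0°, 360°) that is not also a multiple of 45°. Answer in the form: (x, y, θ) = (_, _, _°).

(x, y, θ) = (3.5, 6.5, 165°)

Enumerate (i+0.5, j+0.5, θ) over the 21 free cells and 16 admissible headings. For each, cast all 5 beams and compare to the given ranges.
  (2.5, 2.5, 300°): beam 1 = 1.7321 ≠ 0.5176 ✗
  (1.5, 1.5, 75°): beam 1 = 1.9319 ≠ 0.5176 ✗
  (3.5, 6.5, 105°): beam 1 = 1.5529 ≠ 0.5176 ✗
  (2.5, 6.5, 300°): beam 1 = 1.7321 ≠ 0.5176 ✗
  …
  (3.5, 6.5, 165°): r_1=0.5176, r_2=0.5774, r_3=1.9319, r_4=2.8868, r_5=1.9319 — all match ✓
Unique over the lattice → pose = (3.5, 6.5, 165°).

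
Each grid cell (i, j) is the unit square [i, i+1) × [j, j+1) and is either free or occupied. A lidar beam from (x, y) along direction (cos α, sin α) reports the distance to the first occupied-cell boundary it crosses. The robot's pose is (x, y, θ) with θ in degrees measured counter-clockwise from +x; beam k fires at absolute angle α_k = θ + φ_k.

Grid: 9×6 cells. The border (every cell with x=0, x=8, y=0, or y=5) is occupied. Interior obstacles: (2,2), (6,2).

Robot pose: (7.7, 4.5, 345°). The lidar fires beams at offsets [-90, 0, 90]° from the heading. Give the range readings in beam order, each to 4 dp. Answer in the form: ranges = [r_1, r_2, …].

beam 1: φ=-90°, α=255°
  direction (-0.2588, -0.9659); cell (7,4); t to first gridline: x 2.7046, y 0.5176 (then +3.8637 / +1.0353)
    (7,3) via y @ 0.5176
    (7,2) via y @ 1.5529
    (7,1) via y @ 2.5882
    (6,1) via x @ 2.7046
    (6,0) via y @ 3.6235  # hit
  → r_1 = 3.6235
beam 2: φ=0°, α=345°
  direction (0.9659, -0.2588); cell (7,4); t to first gridline: x 0.3106, y 1.9319 (then +1.0353 / +3.8637)
    (8,4) via x @ 0.3106  # hit
  → r_2 = 0.3106
beam 3: φ=90°, α=75°
  direction (0.2588, 0.9659); cell (7,4); t to first gridline: x 1.1591, y 0.5176 (then +3.8637 / +1.0353)
    (7,5) via y @ 0.5176  # hit
  → r_3 = 0.5176

ranges = [3.6235, 0.3106, 0.5176]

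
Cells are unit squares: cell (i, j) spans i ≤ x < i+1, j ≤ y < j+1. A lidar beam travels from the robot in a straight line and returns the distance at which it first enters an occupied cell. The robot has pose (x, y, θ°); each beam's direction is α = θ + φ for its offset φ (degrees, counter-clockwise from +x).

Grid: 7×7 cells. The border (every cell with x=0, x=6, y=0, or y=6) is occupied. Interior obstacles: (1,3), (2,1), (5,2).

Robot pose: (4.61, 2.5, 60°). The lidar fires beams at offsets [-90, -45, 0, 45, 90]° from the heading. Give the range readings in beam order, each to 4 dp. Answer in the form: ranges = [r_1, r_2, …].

beam 1: φ=-90°, α=330°
  cosα=0.8660 sinα=-0.5000 | (4,2) | tMaxX 0.4503 tMaxY 1.0000 | tΔX 1.1547 tΔY 2.0000
    t=0.4503 [x] (5,2) — stop
  → r_1 = 0.4503
beam 2: φ=-45°, α=15°
  cosα=0.9659 sinα=0.2588 | (4,2) | tMaxX 0.4038 tMaxY 1.9319 | tΔX 1.0353 tΔY 3.8637
    t=0.4038 [x] (5,2) — stop
  → r_2 = 0.4038
beam 3: φ=0°, α=60°
  cosα=0.5000 sinα=0.8660 | (4,2) | tMaxX 0.7800 tMaxY 0.5774 | tΔX 2.0000 tΔY 1.1547
    t=0.5774 [y] (4,3)
    t=0.7800 [x] (5,3)
    t=1.7321 [y] (5,4)
    t=2.7800 [x] (6,4) — stop
  → r_3 = 2.7800
beam 4: φ=45°, α=105°
  cosα=-0.2588 sinα=0.9659 | (4,2) | tMaxX 2.3569 tMaxY 0.5176 | tΔX 3.8637 tΔY 1.0353
    t=0.5176 [y] (4,3)
    t=1.5529 [y] (4,4)
    t=2.3569 [x] (3,4)
    t=2.5882 [y] (3,5)
    t=3.6235 [y] (3,6) — stop
  → r_4 = 3.6235
beam 5: φ=90°, α=150°
  cosα=-0.8660 sinα=0.5000 | (4,2) | tMaxX 0.7044 tMaxY 1.0000 | tΔX 1.1547 tΔY 2.0000
    t=0.7044 [x] (3,2)
    t=1.0000 [y] (3,3)
    t=1.8591 [x] (2,3)
    t=3.0000 [y] (2,4)
    t=3.0138 [x] (1,4)
    t=4.1685 [x] (0,4) — stop
  → r_5 = 4.1685

ranges = [0.4503, 0.4038, 2.7800, 3.6235, 4.1685]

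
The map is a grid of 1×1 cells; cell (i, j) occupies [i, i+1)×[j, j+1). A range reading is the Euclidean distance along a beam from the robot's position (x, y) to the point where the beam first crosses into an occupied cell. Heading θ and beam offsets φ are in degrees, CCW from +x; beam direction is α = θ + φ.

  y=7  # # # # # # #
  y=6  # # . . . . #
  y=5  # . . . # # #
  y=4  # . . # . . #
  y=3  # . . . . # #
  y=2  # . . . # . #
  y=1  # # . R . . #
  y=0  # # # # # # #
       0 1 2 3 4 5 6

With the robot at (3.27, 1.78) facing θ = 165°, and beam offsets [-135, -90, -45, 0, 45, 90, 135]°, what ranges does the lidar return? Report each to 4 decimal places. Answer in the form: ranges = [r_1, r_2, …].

ranges = [0.8429, 2.2983, 4.5400, 2.3501, 1.4665, 0.8075, 0.9007]

beam 1: φ=-135°, α=30°
  dir = (cos 30°, sin 30°) = (0.8660, 0.5000); from cell (3,1)
  next x-line at t=0.8429, next y-line at t=0.4400; Δt_x=1.1547, Δt_y=2.0000
    y: enter (3,2) at t=0.4400
    x: enter (4,2) at t=0.8429 ← occupied
  → r_1 = 0.8429
beam 2: φ=-90°, α=75°
  dir = (cos 75°, sin 75°) = (0.2588, 0.9659); from cell (3,1)
  next x-line at t=2.8205, next y-line at t=0.2278; Δt_x=3.8637, Δt_y=1.0353
    y: enter (3,2) at t=0.2278
    y: enter (3,3) at t=1.2630
    y: enter (3,4) at t=2.2983 ← occupied
  → r_2 = 2.2983
beam 3: φ=-45°, α=120°
  dir = (cos 120°, sin 120°) = (-0.5000, 0.8660); from cell (3,1)
  next x-line at t=0.5400, next y-line at t=0.2540; Δt_x=2.0000, Δt_y=1.1547
    y: enter (3,2) at t=0.2540
    x: enter (2,2) at t=0.5400
    y: enter (2,3) at t=1.4087
    x: enter (1,3) at t=2.5400
    y: enter (1,4) at t=2.5634
    y: enter (1,5) at t=3.7181
    x: enter (0,5) at t=4.5400 ← occupied
  → r_3 = 4.5400
beam 4: φ=0°, α=165°
  dir = (cos 165°, sin 165°) = (-0.9659, 0.2588); from cell (3,1)
  next x-line at t=0.2795, next y-line at t=0.8500; Δt_x=1.0353, Δt_y=3.8637
    x: enter (2,1) at t=0.2795
    y: enter (2,2) at t=0.8500
    x: enter (1,2) at t=1.3148
    x: enter (0,2) at t=2.3501 ← occupied
  → r_4 = 2.3501
beam 5: φ=45°, α=210°
  dir = (cos 210°, sin 210°) = (-0.8660, -0.5000); from cell (3,1)
  next x-line at t=0.3118, next y-line at t=1.5600; Δt_x=1.1547, Δt_y=2.0000
    x: enter (2,1) at t=0.3118
    x: enter (1,1) at t=1.4665 ← occupied
  → r_5 = 1.4665
beam 6: φ=90°, α=255°
  dir = (cos 255°, sin 255°) = (-0.2588, -0.9659); from cell (3,1)
  next x-line at t=1.0432, next y-line at t=0.8075; Δt_x=3.8637, Δt_y=1.0353
    y: enter (3,0) at t=0.8075 ← occupied
  → r_6 = 0.8075
beam 7: φ=135°, α=300°
  dir = (cos 300°, sin 300°) = (0.5000, -0.8660); from cell (3,1)
  next x-line at t=1.4600, next y-line at t=0.9007; Δt_x=2.0000, Δt_y=1.1547
    y: enter (3,0) at t=0.9007 ← occupied
  → r_7 = 0.9007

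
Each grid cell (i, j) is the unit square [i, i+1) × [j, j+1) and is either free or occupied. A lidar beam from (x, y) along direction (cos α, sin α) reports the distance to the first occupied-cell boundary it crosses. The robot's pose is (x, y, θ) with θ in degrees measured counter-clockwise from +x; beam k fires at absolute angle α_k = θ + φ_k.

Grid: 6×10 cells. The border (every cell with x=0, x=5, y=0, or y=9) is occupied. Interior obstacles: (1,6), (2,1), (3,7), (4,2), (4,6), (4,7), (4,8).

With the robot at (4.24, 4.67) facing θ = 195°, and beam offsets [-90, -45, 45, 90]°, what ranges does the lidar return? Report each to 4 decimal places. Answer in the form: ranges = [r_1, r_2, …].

ranges = [2.4122, 2.6600, 3.0831, 1.7289]

beam 1: φ=-90°, α=105°
  cosα=-0.2588 sinα=0.9659 | (4,4) | tMaxX 0.9273 tMaxY 0.3416 | tΔX 3.8637 tΔY 1.0353
    t=0.3416 [y] (4,5)
    t=0.9273 [x] (3,5)
    t=1.3769 [y] (3,6)
    t=2.4122 [y] (3,7) — stop
  → r_1 = 2.4122
beam 2: φ=-45°, α=150°
  cosα=-0.8660 sinα=0.5000 | (4,4) | tMaxX 0.2771 tMaxY 0.6600 | tΔX 1.1547 tΔY 2.0000
    t=0.2771 [x] (3,4)
    t=0.6600 [y] (3,5)
    t=1.4318 [x] (2,5)
    t=2.5865 [x] (1,5)
    t=2.6600 [y] (1,6) — stop
  → r_2 = 2.6600
beam 3: φ=45°, α=240°
  cosα=-0.5000 sinα=-0.8660 | (4,4) | tMaxX 0.4800 tMaxY 0.7736 | tΔX 2.0000 tΔY 1.1547
    t=0.4800 [x] (3,4)
    t=0.7736 [y] (3,3)
    t=1.9283 [y] (3,2)
    t=2.4800 [x] (2,2)
    t=3.0831 [y] (2,1) — stop
  → r_3 = 3.0831
beam 4: φ=90°, α=285°
  cosα=0.2588 sinα=-0.9659 | (4,4) | tMaxX 2.9364 tMaxY 0.6936 | tΔX 3.8637 tΔY 1.0353
    t=0.6936 [y] (4,3)
    t=1.7289 [y] (4,2) — stop
  → r_4 = 1.7289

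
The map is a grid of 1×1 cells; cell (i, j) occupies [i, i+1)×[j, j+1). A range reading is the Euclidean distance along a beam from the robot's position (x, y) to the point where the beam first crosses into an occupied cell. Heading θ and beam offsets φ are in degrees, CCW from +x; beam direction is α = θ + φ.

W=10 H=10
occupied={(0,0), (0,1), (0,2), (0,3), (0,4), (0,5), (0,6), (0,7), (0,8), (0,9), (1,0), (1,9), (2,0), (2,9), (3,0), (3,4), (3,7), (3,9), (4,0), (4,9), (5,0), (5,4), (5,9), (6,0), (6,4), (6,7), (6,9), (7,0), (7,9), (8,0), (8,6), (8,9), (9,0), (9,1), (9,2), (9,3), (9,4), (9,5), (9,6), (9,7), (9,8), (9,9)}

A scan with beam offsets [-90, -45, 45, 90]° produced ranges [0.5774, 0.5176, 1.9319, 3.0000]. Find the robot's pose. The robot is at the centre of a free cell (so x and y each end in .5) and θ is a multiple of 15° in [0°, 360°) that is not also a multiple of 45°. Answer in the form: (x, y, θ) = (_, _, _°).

Candidates: 58 free-cell centres × 16 headings = 928 poses. Raycast each; keep the one whose scan matches to 4 dp.
  (7.5, 4.5, 75°): beam 1 = 1.5529 ≠ 0.5774 ✗
  (1.5, 8.5, 255°): beam 1 = 0.5176 ≠ 0.5774 ✗
  (6.5, 6.5, 195°): beam 1 = 0.5176 ≠ 0.5774 ✗
  (4.5, 8.5, 210°): beam 2 = 1.9319 ≠ 0.5176 ✗
  …
  (8.5, 1.5, 30°): r_1=0.5774, r_2=0.5176, r_3=1.9319, r_4=3.0000 — all match ✓
No second candidate reproduces the full scan.

(x, y, θ) = (8.5, 1.5, 30°)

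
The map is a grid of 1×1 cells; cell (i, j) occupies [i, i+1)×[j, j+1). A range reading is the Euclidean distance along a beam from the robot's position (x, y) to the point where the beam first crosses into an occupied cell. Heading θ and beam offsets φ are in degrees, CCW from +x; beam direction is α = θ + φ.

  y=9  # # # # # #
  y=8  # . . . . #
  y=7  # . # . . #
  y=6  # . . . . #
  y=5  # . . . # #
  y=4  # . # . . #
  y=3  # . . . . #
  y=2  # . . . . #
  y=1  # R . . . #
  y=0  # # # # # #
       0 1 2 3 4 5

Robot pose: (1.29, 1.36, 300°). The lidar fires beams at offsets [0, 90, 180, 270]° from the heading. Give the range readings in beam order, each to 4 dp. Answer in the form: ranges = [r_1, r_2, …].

beam 1: φ=0°, α=300°
  d=(0.5000,-0.8660)  start (1,1)  tX=1.4200 tY=0.4157  stride 1/|dx|=2.0000 1/|dy|=1.1547
    cross y-line → (1,0), t=0.4157 (wall)
  → r_1 = 0.4157
beam 2: φ=90°, α=30°
  d=(0.8660,0.5000)  start (1,1)  tX=0.8198 tY=1.2800  stride 1/|dx|=1.1547 1/|dy|=2.0000
    cross x-line → (2,1), t=0.8198
    cross y-line → (2,2), t=1.2800
    cross x-line → (3,2), t=1.9745
    cross x-line → (4,2), t=3.1292
    cross y-line → (4,3), t=3.2800
    cross x-line → (5,3), t=4.2839 (wall)
  → r_2 = 4.2839
beam 3: φ=180°, α=120°
  d=(-0.5000,0.8660)  start (1,1)  tX=0.5800 tY=0.7390  stride 1/|dx|=2.0000 1/|dy|=1.1547
    cross x-line → (0,1), t=0.5800 (wall)
  → r_3 = 0.5800
beam 4: φ=270°, α=210°
  d=(-0.8660,-0.5000)  start (1,1)  tX=0.3349 tY=0.7200  stride 1/|dx|=1.1547 1/|dy|=2.0000
    cross x-line → (0,1), t=0.3349 (wall)
  → r_4 = 0.3349

ranges = [0.4157, 4.2839, 0.5800, 0.3349]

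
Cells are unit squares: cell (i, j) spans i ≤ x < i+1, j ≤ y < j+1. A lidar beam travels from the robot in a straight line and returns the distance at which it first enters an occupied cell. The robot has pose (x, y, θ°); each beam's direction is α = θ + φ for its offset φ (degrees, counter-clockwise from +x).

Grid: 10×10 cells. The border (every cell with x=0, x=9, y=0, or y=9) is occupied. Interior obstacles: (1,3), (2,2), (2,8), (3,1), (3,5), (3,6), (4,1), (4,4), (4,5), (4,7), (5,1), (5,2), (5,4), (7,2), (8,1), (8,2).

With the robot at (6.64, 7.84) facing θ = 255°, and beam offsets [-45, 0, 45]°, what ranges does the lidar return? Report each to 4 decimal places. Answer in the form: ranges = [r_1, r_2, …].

ranges = [3.0484, 2.9402, 4.7200]

beam 1: φ=-45°, α=210°
  direction (-0.8660, -0.5000); cell (6,7); t to first gridline: x 0.7390, y 1.6800 (then +1.1547 / +2.0000)
    (5,7) via x @ 0.7390
    (5,6) via y @ 1.6800
    (4,6) via x @ 1.8937
    (3,6) via x @ 3.0484  # hit
  → r_1 = 3.0484
beam 2: φ=0°, α=255°
  direction (-0.2588, -0.9659); cell (6,7); t to first gridline: x 2.4728, y 0.8696 (then +3.8637 / +1.0353)
    (6,6) via y @ 0.8696
    (6,5) via y @ 1.9049
    (5,5) via x @ 2.4728
    (5,4) via y @ 2.9402  # hit
  → r_2 = 2.9402
beam 3: φ=45°, α=300°
  direction (0.5000, -0.8660); cell (6,7); t to first gridline: x 0.7200, y 0.9699 (then +2.0000 / +1.1547)
    (7,7) via x @ 0.7200
    (7,6) via y @ 0.9699
    (7,5) via y @ 2.1246
    (8,5) via x @ 2.7200
    (8,4) via y @ 3.2793
    (8,3) via y @ 4.4341
    (9,3) via x @ 4.7200  # hit
  → r_3 = 4.7200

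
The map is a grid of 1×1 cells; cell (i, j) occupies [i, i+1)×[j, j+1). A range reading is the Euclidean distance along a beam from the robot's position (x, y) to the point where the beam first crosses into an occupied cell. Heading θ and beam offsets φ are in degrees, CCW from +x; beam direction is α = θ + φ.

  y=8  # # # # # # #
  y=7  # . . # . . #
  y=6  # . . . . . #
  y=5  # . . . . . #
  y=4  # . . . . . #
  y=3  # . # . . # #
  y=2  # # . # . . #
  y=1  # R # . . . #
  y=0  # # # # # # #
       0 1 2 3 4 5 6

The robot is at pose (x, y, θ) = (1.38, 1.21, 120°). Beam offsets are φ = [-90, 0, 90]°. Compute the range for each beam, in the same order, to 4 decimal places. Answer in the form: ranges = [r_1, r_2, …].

beam 1: φ=-90°, α=30°
  cosα=0.8660 sinα=0.5000 | (1,1) | tMaxX 0.7159 tMaxY 1.5800 | tΔX 1.1547 tΔY 2.0000
    t=0.7159 [x] (2,1) — stop
  → r_1 = 0.7159
beam 2: φ=0°, α=120°
  cosα=-0.5000 sinα=0.8660 | (1,1) | tMaxX 0.7600 tMaxY 0.9122 | tΔX 2.0000 tΔY 1.1547
    t=0.7600 [x] (0,1) — stop
  → r_2 = 0.7600
beam 3: φ=90°, α=210°
  cosα=-0.8660 sinα=-0.5000 | (1,1) | tMaxX 0.4388 tMaxY 0.4200 | tΔX 1.1547 tΔY 2.0000
    t=0.4200 [y] (1,0) — stop
  → r_3 = 0.4200

ranges = [0.7159, 0.7600, 0.4200]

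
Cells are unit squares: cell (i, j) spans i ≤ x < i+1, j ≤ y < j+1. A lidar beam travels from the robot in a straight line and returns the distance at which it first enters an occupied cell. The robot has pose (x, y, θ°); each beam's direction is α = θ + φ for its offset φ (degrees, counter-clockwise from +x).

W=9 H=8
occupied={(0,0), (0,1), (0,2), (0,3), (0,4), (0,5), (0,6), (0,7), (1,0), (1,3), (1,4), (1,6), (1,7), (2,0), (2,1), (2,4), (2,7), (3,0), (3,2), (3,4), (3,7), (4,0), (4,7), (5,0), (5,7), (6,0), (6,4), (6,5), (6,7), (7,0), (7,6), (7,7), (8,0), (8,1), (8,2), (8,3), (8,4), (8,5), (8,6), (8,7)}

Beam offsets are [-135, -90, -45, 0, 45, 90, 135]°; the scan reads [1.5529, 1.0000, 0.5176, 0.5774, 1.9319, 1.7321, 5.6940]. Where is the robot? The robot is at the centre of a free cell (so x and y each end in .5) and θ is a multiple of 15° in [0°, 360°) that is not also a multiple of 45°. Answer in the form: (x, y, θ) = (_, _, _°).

(x, y, θ) = (7.5, 2.5, 30°)

The pose lattice has 32·16 = 512 candidates. Test each by forward raycasting.
  (3.5, 1.5, 210°): beam 1 = 0.5176 ≠ 1.5529 ✗
  (2.5, 5.5, 15°): beam 1 = 0.5774 ≠ 1.5529 ✗
  (5.5, 2.5, 105°): beam 1 = 2.8868 ≠ 1.5529 ✗
  …
  (7.5, 2.5, 30°): r_1=1.5529, r_2=1.0000, r_3=0.5176, r_4=0.5774, r_5=1.9319, r_6=1.7321, r_7=5.6940 — all match ✓
Unique over the lattice → pose = (7.5, 2.5, 30°).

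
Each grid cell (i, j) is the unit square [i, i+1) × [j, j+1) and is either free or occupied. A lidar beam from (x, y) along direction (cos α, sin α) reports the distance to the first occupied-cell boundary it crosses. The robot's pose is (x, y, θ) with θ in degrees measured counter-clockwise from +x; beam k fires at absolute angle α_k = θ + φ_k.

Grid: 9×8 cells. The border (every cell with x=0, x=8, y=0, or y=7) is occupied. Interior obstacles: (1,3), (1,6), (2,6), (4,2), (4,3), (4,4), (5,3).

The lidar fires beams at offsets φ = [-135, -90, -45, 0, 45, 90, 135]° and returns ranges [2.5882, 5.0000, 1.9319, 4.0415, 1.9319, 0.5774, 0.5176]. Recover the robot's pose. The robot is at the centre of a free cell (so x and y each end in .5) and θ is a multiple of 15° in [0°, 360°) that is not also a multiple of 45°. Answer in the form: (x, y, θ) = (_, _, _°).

(x, y, θ) = (7.5, 4.5, 240°)

Candidates: 35 free-cell centres × 16 headings = 560 poses. Raycast each; keep the one whose scan matches to 4 dp.
  (4.5, 1.5, 60°): beam 1 = 0.5176 ≠ 2.5882 ✗
  (1.5, 2.5, 300°): beam 1 = 0.5176 ≠ 2.5882 ✗
  (2.5, 5.5, 105°): beam 1 = 1.7321 ≠ 2.5882 ✗
  (2.5, 3.5, 165°): beam 1 = 1.7321 ≠ 2.5882 ✗
  …
  (7.5, 4.5, 240°): r_1=2.5882, r_2=5.0000, r_3=1.9319, r_4=4.0415, r_5=1.9319, r_6=0.5774, r_7=0.5176 — all match ✓
Only this pose fits every beam.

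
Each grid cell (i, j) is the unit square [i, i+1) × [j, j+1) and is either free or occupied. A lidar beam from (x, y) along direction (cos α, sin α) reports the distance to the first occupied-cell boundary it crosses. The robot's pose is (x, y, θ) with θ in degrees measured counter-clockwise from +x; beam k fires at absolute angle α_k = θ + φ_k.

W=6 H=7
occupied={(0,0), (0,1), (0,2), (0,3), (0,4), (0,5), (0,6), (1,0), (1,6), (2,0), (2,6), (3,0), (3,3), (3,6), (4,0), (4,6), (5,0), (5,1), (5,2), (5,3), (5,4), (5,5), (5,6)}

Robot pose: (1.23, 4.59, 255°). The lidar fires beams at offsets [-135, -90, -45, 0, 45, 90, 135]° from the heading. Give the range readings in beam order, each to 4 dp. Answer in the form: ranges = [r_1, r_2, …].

ranges = [0.4600, 0.2381, 0.2656, 0.8887, 4.1454, 2.2796, 2.8200]

beam 1: φ=-135°, α=120°
  d=(-0.5000,0.8660)  start (1,4)  tX=0.4600 tY=0.4734  stride 1/|dx|=2.0000 1/|dy|=1.1547
    cross x-line → (0,4), t=0.4600 (wall)
  → r_1 = 0.4600
beam 2: φ=-90°, α=165°
  d=(-0.9659,0.2588)  start (1,4)  tX=0.2381 tY=1.5841  stride 1/|dx|=1.0353 1/|dy|=3.8637
    cross x-line → (0,4), t=0.2381 (wall)
  → r_2 = 0.2381
beam 3: φ=-45°, α=210°
  d=(-0.8660,-0.5000)  start (1,4)  tX=0.2656 tY=1.1800  stride 1/|dx|=1.1547 1/|dy|=2.0000
    cross x-line → (0,4), t=0.2656 (wall)
  → r_3 = 0.2656
beam 4: φ=0°, α=255°
  d=(-0.2588,-0.9659)  start (1,4)  tX=0.8887 tY=0.6108  stride 1/|dx|=3.8637 1/|dy|=1.0353
    cross y-line → (1,3), t=0.6108
    cross x-line → (0,3), t=0.8887 (wall)
  → r_4 = 0.8887
beam 5: φ=45°, α=300°
  d=(0.5000,-0.8660)  start (1,4)  tX=1.5400 tY=0.6813  stride 1/|dx|=2.0000 1/|dy|=1.1547
    cross y-line → (1,3), t=0.6813
    cross x-line → (2,3), t=1.5400
    cross y-line → (2,2), t=1.8360
    cross y-line → (2,1), t=2.9907
    cross x-line → (3,1), t=3.5400
    cross y-line → (3,0), t=4.1454 (wall)
  → r_5 = 4.1454
beam 6: φ=90°, α=345°
  d=(0.9659,-0.2588)  start (1,4)  tX=0.7972 tY=2.2796  stride 1/|dx|=1.0353 1/|dy|=3.8637
    cross x-line → (2,4), t=0.7972
    cross x-line → (3,4), t=1.8324
    cross y-line → (3,3), t=2.2796 (wall)
  → r_6 = 2.2796
beam 7: φ=135°, α=30°
  d=(0.8660,0.5000)  start (1,4)  tX=0.8891 tY=0.8200  stride 1/|dx|=1.1547 1/|dy|=2.0000
    cross y-line → (1,5), t=0.8200
    cross x-line → (2,5), t=0.8891
    cross x-line → (3,5), t=2.0438
    cross y-line → (3,6), t=2.8200 (wall)
  → r_7 = 2.8200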